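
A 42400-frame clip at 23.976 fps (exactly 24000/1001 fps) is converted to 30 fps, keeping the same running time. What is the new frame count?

53053 frames

Target frames = source frames × (target rate / source rate) = 42400 × (30)/(24000/1001) = 42400 × 1001/800 = 53053.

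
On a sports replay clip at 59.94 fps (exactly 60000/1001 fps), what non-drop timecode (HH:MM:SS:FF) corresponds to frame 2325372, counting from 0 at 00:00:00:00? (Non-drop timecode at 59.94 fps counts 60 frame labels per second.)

2325372 ÷ 60 = 38756 full seconds, remainder 12 frames.
38756 s = 10 h 45 min 56 s.
Timecode: 10:45:56:12.

10:45:56:12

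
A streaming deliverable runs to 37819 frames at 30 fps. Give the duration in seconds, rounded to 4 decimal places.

Running time = 37819 × 1/30 = 37819/30 s ≈ 1260.6333 s.

1260.6333 seconds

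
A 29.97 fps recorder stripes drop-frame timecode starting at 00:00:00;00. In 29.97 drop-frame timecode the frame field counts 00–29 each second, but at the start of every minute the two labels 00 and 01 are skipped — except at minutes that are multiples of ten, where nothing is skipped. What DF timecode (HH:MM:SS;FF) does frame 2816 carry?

Ten DF minutes hold 17982 frames, so frame 2816 lies in block 0 (frames 0–17981) with 2816 frames into that block.
The block's first minute is 1800 frames and the rest 1798 each; 2816 frames reaches minute 1, so 0 × 18 + 1 × 2 = 2 labels have been skipped so far.
Adding those back, label number 2816 + 2 = 2818 at 30 labels/s is 93 s + 28 f = 0 h 1 min 33 s frame 28, i.e. 00:01:33;28.

00:01:33;28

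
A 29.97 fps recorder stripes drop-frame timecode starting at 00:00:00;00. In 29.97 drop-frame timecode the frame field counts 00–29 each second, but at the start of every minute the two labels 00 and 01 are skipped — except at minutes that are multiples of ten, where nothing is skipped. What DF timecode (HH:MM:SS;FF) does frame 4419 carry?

Each 10-minute DF block holds 10 × 60 × 30 − 9 × 2 = 17982 frames. 4419 ÷ 17982 → 0 full blocks, remainder 4419.
Within the partial block the first minute is 1800 frames and each further minute 1798, so 2 further minute boundaries passed. Total skipped labels = 18 × 0 + 2 × 2 = 4.
Non-drop label index = 4419 + 4 = 4423; at 30 labels/s that is 00:02:27:13, i.e. DF 00:02:27;13.

00:02:27;13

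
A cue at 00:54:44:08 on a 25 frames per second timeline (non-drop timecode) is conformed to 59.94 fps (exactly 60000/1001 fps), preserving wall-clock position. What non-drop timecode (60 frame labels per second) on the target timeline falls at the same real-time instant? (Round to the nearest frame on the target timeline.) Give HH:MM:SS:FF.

00:54:41:02

Source frame index: (0×3600 + 54×60 + 44) × 25 + 8 = 82108.
Real time: 82108 / (25) = 82108/25 s.
Target frame: (82108/25) × (60000/1001) = 15158400/77 ≈ 196862.338 → 196862.
At 60 labels/s: frame 196862 → 00:54:41:02.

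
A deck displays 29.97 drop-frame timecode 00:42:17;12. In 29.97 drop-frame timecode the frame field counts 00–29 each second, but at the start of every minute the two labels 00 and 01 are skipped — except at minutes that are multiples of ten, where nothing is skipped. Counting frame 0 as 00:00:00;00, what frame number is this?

Complete 10-minute blocks: 4, each 17982 frames → 71928.
Remaining 2 whole minutes in the current block: 1800 + 1 × 1798 = 3598 frames.
Within the current minute: 17 × 30 + 12 − 2 = 520 (labels ;00/;01 skipped at this minute). Total = 71928 + 3598 + 520 = 76046.

76046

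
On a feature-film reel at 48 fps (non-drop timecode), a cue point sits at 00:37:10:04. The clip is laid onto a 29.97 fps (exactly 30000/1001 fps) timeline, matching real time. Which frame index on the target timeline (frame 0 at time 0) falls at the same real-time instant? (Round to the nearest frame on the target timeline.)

Source frame index: (0×3600 + 37×60 + 10) × 48 + 4 = 107044.
Real time: 107044 / (48) = 26761/12 s.
Target frame: (26761/12) × (30000/1001) = 9557500/143 ≈ 66835.664 → 66836.

frame 66836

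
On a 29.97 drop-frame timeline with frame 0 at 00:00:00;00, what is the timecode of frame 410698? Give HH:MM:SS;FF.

03:48:23;20

Ten DF minutes hold 17982 frames, so frame 410698 lies in block 22 (frames 395604–413585) with 15094 frames into that block.
The block's first minute is 1800 frames and the rest 1798 each; 15094 frames reaches minute 8, so 22 × 18 + 8 × 2 = 412 labels have been skipped so far.
Adding those back, label number 410698 + 412 = 411110 at 30 labels/s is 13703 s + 20 f = 3 h 48 min 23 s frame 20, i.e. 03:48:23;20.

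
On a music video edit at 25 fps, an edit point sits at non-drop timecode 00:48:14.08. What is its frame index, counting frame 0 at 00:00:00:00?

Total seconds to the label: (0 × 3600 + 48 × 60 + 14) = 2894.
Frame index = 2894 × 25 + 8 = 72358.

frame 72358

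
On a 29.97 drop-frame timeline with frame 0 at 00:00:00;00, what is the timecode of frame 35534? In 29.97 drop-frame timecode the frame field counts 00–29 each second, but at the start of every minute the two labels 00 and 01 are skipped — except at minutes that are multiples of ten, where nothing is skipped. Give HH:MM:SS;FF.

Ten DF minutes hold 17982 frames, so frame 35534 lies in block 1 (frames 17982–35963) with 17552 frames into that block.
The block's first minute is 1800 frames and the rest 1798 each; 17552 frames reaches minute 9, so 1 × 18 + 9 × 2 = 36 labels have been skipped so far.
Adding those back, label number 35534 + 36 = 35570 at 30 labels/s is 1185 s + 20 f = 0 h 19 min 45 s frame 20, i.e. 00:19:45;20.

00:19:45;20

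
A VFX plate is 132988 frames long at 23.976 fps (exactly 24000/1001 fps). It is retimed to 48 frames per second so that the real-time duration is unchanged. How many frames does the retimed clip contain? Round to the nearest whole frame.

266242 frames

Frames at target rate = 132988 × (48) / (24000/1001) = 33280247/125 ≈ 266241.976.
Nearest whole frame: 266242.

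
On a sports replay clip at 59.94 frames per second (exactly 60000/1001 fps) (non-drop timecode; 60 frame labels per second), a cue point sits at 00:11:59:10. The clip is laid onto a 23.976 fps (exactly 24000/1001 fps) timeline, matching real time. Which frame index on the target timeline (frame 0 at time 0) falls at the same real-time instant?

Source frame index: (0×3600 + 11×60 + 59) × 60 + 10 = 43150.
Real time: 43150 / (60000/1001) = 863863/1200 s.
Target frame: (863863/1200) × (24000/1001) = 17260.

frame 17260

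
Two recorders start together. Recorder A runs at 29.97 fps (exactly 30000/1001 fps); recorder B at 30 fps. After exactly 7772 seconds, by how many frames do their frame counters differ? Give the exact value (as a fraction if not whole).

233160/1001 frames

A emits 30000/1001 × 7772 = 233160000/1001 frames; B emits 30 × 7772 = 233160.
Difference = 233160/1001 frames (≈ 232.9271); B is ahead of A.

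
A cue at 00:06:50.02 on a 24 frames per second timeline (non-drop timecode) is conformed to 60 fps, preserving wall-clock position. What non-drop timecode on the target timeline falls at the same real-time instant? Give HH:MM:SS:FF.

Source frame index: (0×3600 + 6×60 + 50) × 24 + 2 = 9842.
Real time: 9842 / (24) = 4921/12 s.
Target frame: (4921/12) × (60) = 24605.
At 60 labels/s: frame 24605 → 00:06:50:05.

00:06:50:05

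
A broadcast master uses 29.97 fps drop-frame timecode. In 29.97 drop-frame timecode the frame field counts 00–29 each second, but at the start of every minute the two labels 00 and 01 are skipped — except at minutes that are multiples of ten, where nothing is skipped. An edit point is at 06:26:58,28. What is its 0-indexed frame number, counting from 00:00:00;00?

Complete 10-minute blocks: 38, each 17982 frames → 683316.
Remaining 6 whole minutes in the current block: 1800 + 5 × 1798 = 10790 frames.
Within the current minute: 58 × 30 + 28 − 2 = 1766 (labels ;00/;01 skipped at this minute). Total = 683316 + 10790 + 1766 = 695872.

695872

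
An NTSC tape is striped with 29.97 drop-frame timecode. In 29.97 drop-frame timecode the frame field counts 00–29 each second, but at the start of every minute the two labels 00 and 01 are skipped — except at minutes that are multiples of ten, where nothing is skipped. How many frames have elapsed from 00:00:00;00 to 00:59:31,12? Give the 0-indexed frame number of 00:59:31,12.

As if non-drop at 30 labels/s: (0 × 3600 + 59 × 60 + 31) × 30 + 12 = 107142.
Minute boundaries passed: 59; those not divisible by 10: 59 − 5 = 54; dropped labels = 2 × 54 = 108.
Actual frame index = 107142 − 108 = 107034.

107034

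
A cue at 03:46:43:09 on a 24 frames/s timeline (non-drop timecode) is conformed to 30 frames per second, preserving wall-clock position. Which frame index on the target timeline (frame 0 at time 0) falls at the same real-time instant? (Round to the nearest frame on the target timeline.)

frame 408101

Source frame index: (3×3600 + 46×60 + 43) × 24 + 9 = 326481.
Real time: 326481 / (24) = 108827/8 s.
Target frame: (108827/8) × (30) = 1632405/4 ≈ 408101.250 → 408101.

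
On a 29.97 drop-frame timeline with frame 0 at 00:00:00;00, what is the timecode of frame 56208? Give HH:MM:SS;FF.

00:31:15;14

Each 10-minute DF block holds 10 × 60 × 30 − 9 × 2 = 17982 frames. 56208 ÷ 17982 → 3 full blocks, remainder 2262.
Within the partial block the first minute is 1800 frames and each further minute 1798, so 1 further minute boundary passed. Total skipped labels = 18 × 3 + 2 × 1 = 56.
Non-drop label index = 56208 + 56 = 56264; at 30 labels/s that is 00:31:15:14, i.e. DF 00:31:15;14.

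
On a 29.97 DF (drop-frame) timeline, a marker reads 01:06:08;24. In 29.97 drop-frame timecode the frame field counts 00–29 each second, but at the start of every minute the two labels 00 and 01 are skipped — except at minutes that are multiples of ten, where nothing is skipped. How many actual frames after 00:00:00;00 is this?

118944

As if non-drop at 30 labels/s: (1 × 3600 + 6 × 60 + 8) × 30 + 24 = 119064.
Minute boundaries passed: 66; those not divisible by 10: 66 − 6 = 60; dropped labels = 2 × 60 = 120.
Actual frame index = 119064 − 120 = 118944.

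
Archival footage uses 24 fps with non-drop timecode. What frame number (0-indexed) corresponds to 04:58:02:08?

Total seconds to the label: (4 × 3600 + 58 × 60 + 2) = 17882.
Frame index = 17882 × 24 + 8 = 429176.

frame 429176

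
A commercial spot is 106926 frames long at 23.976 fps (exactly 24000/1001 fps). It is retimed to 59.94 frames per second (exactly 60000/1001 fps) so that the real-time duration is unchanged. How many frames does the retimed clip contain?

Frames at target rate = 106926 × (60000/1001) / (24000/1001) = 267315.

267315 frames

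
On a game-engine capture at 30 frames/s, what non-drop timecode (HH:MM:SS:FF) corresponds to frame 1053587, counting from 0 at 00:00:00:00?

1053587 ÷ 30 = 35119 full seconds, remainder 17 frames.
35119 s = 9 h 45 min 19 s.
Timecode: 09:45:19:17.

09:45:19:17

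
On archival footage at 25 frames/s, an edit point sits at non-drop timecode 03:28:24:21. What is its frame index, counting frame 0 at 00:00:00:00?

312621

Total seconds to the label: (3 × 3600 + 28 × 60 + 24) = 12504.
Frame index = 12504 × 25 + 21 = 312621.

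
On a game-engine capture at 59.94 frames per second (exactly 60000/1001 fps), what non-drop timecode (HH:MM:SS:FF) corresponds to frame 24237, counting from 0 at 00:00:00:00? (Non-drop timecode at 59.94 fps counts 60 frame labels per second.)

24237 ÷ 60 = 403 full seconds, remainder 57 frames.
403 s = 0 h 6 min 43 s.
Timecode: 00:06:43:57.

00:06:43:57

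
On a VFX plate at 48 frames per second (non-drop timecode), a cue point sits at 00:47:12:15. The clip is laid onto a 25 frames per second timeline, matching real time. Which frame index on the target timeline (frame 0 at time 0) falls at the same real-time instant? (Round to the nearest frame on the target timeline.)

frame 70808

Source frame index: (0×3600 + 47×60 + 12) × 48 + 15 = 135951.
Real time: 135951 / (48) = 45317/16 s.
Target frame: (45317/16) × (25) = 1132925/16 ≈ 70807.812 → 70808.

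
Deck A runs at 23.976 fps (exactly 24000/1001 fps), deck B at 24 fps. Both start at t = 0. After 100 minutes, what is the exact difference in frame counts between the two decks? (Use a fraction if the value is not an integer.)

100 min = 6000 s.
A emits 24000/1001 × 6000 = 144000000/1001 frames; B emits 24 × 6000 = 144000.
Difference = 144000/1001 frames (≈ 143.8561); B is ahead of A.

144000/1001 frames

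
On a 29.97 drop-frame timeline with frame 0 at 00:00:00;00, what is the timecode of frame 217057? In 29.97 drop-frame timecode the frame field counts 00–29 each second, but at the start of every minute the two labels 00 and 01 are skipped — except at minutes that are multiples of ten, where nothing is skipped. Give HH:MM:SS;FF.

Each 10-minute DF block holds 10 × 60 × 30 − 9 × 2 = 17982 frames. 217057 ÷ 17982 → 12 full blocks, remainder 1273.
Within the partial block the first minute is 1800 frames and each further minute 1798, so 0 further minute boundaries passed. Total skipped labels = 18 × 12 + 2 × 0 = 216.
Non-drop label index = 217057 + 216 = 217273; at 30 labels/s that is 02:00:42:13, i.e. DF 02:00:42;13.

02:00:42;13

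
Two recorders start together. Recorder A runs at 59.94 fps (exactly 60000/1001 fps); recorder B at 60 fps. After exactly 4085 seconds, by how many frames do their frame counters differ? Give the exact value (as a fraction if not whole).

A emits 60000/1001 × 4085 = 245100000/1001 frames; B emits 60 × 4085 = 245100.
Difference = 245100/1001 frames (≈ 244.8551); B is ahead of A.

245100/1001 frames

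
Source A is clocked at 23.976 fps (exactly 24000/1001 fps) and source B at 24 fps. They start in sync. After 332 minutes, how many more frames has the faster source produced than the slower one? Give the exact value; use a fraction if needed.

332 min = 19920 s.
A emits 24000/1001 × 19920 = 478080000/1001 frames; B emits 24 × 19920 = 478080.
Difference = 478080/1001 frames (≈ 477.6024); B is ahead of A.

478080/1001 frames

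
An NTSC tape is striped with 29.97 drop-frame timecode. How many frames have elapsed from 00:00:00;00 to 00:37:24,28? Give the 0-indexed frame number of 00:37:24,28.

67280

As if non-drop at 30 labels/s: (0 × 3600 + 37 × 60 + 24) × 30 + 28 = 67348.
Minute boundaries passed: 37; those not divisible by 10: 37 − 3 = 34; dropped labels = 2 × 34 = 68.
Actual frame index = 67348 − 68 = 67280.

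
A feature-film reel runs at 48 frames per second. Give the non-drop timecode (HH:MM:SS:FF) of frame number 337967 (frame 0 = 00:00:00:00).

01:57:20:47

337967 ÷ 48 = 7040 full seconds, remainder 47 frames.
7040 s = 1 h 57 min 20 s.
Timecode: 01:57:20:47.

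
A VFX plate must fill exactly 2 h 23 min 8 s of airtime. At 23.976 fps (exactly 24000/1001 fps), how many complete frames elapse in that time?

2 h 23 min 8 s = 8588 s.
Frames = 8588 × 24000/1001 = 206112000/1001 ≈ 205906.0939.
Complete frames: 205906.

205906 frames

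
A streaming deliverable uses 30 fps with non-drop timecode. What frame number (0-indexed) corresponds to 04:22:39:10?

Total seconds to the label: (4 × 3600 + 22 × 60 + 39) = 15759.
Frame index = 15759 × 30 + 10 = 472780.

frame 472780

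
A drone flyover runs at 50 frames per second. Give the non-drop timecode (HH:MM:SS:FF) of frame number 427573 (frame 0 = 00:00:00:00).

02:22:31:23

427573 ÷ 50 = 8551 full seconds, remainder 23 frames.
8551 s = 2 h 22 min 31 s.
Timecode: 02:22:31:23.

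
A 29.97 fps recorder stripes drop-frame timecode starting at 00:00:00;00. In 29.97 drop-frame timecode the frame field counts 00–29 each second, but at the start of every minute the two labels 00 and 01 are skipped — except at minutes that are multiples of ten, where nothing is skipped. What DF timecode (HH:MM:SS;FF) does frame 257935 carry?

Ten DF minutes hold 17982 frames, so frame 257935 lies in block 14 (frames 251748–269729) with 6187 frames into that block.
The block's first minute is 1800 frames and the rest 1798 each; 6187 frames reaches minute 3, so 14 × 18 + 3 × 2 = 258 labels have been skipped so far.
Adding those back, label number 257935 + 258 = 258193 at 30 labels/s is 8606 s + 13 f = 2 h 23 min 26 s frame 13, i.e. 02:23:26;13.

02:23:26;13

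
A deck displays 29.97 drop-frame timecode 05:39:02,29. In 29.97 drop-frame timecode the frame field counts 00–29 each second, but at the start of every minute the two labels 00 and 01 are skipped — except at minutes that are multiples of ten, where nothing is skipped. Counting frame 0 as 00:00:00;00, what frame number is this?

609677

Complete 10-minute blocks: 33, each 17982 frames → 593406.
Remaining 9 whole minutes in the current block: 1800 + 8 × 1798 = 16184 frames.
Within the current minute: 2 × 30 + 29 − 2 = 87 (labels ;00/;01 skipped at this minute). Total = 593406 + 16184 + 87 = 609677.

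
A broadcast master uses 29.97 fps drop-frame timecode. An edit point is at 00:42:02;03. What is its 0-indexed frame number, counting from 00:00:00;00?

75587

Complete 10-minute blocks: 4, each 17982 frames → 71928.
Remaining 2 whole minutes in the current block: 1800 + 1 × 1798 = 3598 frames.
Within the current minute: 2 × 30 + 3 − 2 = 61 (labels ;00/;01 skipped at this minute). Total = 71928 + 3598 + 61 = 75587.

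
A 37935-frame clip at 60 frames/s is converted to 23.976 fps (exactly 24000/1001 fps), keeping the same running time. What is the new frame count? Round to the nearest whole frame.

15159 frames

Frames at target rate = 37935 × (24000/1001) / (60) = 15174000/1001 ≈ 15158.841.
Nearest whole frame: 15159.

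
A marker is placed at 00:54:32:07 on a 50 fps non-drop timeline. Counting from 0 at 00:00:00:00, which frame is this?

Total seconds to the label: (0 × 3600 + 54 × 60 + 32) = 3272.
Frame index = 3272 × 50 + 7 = 163607.

frame 163607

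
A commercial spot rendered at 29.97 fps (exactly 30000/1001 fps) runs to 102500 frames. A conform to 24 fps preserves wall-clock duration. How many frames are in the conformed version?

Target frames = source frames × (target rate / source rate) = 102500 × (24)/(30000/1001) = 102500 × 1001/1250 = 82082.

82082 frames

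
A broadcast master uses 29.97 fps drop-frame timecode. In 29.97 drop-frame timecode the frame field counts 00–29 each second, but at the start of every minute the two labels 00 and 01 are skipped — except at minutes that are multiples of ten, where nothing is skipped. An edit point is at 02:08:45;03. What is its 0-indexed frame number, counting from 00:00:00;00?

Complete 10-minute blocks: 12, each 17982 frames → 215784.
Remaining 8 whole minutes in the current block: 1800 + 7 × 1798 = 14386 frames.
Within the current minute: 45 × 30 + 3 − 2 = 1351 (labels ;00/;01 skipped at this minute). Total = 215784 + 14386 + 1351 = 231521.

231521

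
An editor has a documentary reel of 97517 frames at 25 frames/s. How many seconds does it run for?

3900.68 seconds

Running time = 97517 / (25) = 3900.68 s.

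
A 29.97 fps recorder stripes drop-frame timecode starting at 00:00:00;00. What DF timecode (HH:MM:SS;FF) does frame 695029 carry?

06:26:30;25

Ten DF minutes hold 17982 frames, so frame 695029 lies in block 38 (frames 683316–701297) with 11713 frames into that block.
The block's first minute is 1800 frames and the rest 1798 each; 11713 frames reaches minute 6, so 38 × 18 + 6 × 2 = 696 labels have been skipped so far.
Adding those back, label number 695029 + 696 = 695725 at 30 labels/s is 23190 s + 25 f = 6 h 26 min 30 s frame 25, i.e. 06:26:30;25.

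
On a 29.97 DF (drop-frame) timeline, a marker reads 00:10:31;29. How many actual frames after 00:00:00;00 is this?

As if non-drop at 30 labels/s: (0 × 3600 + 10 × 60 + 31) × 30 + 29 = 18959.
Minute boundaries passed: 10; those not divisible by 10: 10 − 1 = 9; dropped labels = 2 × 9 = 18.
Actual frame index = 18959 − 18 = 18941.

18941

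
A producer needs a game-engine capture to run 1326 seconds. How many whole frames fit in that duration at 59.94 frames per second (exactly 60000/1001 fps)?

79480 frames

Frames = 1326 × 60000/1001 = 6120000/77 ≈ 79480.5195.
Complete frames: 79480.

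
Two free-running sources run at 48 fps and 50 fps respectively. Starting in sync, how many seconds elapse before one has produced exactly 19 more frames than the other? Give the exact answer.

The gap grows by |50 − 48| = 2 frames per second.
Time for a 19-frame gap: 19 ÷ (2) = 9.5 s.

9.5 seconds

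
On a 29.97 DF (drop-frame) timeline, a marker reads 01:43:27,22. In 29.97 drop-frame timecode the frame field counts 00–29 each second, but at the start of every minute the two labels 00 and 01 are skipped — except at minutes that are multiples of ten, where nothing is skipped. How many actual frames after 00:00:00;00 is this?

Complete 10-minute blocks: 10, each 17982 frames → 179820.
Remaining 3 whole minutes in the current block: 1800 + 2 × 1798 = 5396 frames.
Within the current minute: 27 × 30 + 22 − 2 = 830 (labels ;00/;01 skipped at this minute). Total = 179820 + 5396 + 830 = 186046.

186046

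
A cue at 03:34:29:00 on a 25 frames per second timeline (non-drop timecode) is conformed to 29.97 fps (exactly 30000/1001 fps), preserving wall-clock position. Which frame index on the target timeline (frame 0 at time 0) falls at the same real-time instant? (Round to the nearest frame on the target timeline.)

Source frame index: (3×3600 + 34×60 + 29) × 25 + 0 = 321725.
Real time: 321725 / (25) = 12869 s.
Target frame: (12869) × (30000/1001) = 386070000/1001 ≈ 385684.316 → 385684.

frame 385684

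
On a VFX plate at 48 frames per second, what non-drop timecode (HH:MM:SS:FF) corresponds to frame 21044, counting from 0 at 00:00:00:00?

21044 ÷ 48 = 438 full seconds, remainder 20 frames.
438 s = 0 h 7 min 18 s.
Timecode: 00:07:18:20.

00:07:18:20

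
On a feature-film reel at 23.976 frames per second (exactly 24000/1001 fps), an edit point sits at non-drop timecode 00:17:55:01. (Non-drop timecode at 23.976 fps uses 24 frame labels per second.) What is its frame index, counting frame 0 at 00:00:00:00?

Total seconds to the label: (0 × 3600 + 17 × 60 + 55) = 1075.
Frame index = 1075 × 24 + 1 = 25801.

25801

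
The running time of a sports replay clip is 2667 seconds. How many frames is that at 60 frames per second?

160020 frames

Frames = 2667 × 60 = 160020.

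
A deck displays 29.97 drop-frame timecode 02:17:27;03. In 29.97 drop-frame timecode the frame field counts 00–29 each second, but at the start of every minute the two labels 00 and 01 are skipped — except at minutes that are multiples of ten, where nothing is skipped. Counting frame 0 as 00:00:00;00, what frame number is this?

Complete 10-minute blocks: 13, each 17982 frames → 233766.
Remaining 7 whole minutes in the current block: 1800 + 6 × 1798 = 12588 frames.
Within the current minute: 27 × 30 + 3 − 2 = 811 (labels ;00/;01 skipped at this minute). Total = 233766 + 12588 + 811 = 247165.

247165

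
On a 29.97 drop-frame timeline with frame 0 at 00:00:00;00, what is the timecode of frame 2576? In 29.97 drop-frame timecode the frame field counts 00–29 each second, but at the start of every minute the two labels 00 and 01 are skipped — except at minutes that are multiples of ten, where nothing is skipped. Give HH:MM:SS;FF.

Each 10-minute DF block holds 10 × 60 × 30 − 9 × 2 = 17982 frames. 2576 ÷ 17982 → 0 full blocks, remainder 2576.
Within the partial block the first minute is 1800 frames and each further minute 1798, so 1 further minute boundary passed. Total skipped labels = 18 × 0 + 2 × 1 = 2.
Non-drop label index = 2576 + 2 = 2578; at 30 labels/s that is 00:01:25:28, i.e. DF 00:01:25;28.

00:01:25;28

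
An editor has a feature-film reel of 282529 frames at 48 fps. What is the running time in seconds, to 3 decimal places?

Running time = 282529 × 1/48 = 282529/48 s ≈ 5886.021 s.

5886.021 seconds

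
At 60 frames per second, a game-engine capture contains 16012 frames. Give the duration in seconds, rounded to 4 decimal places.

Running time = 16012 × 1/60 = 4003/15 s ≈ 266.8667 s.

266.8667 seconds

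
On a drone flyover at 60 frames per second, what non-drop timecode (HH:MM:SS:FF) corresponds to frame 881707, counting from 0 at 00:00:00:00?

881707 ÷ 60 = 14695 full seconds, remainder 7 frames.
14695 s = 4 h 4 min 55 s.
Timecode: 04:04:55:07.

04:04:55:07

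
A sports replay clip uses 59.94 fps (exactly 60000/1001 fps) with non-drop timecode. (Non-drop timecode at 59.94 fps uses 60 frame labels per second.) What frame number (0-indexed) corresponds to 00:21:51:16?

78676

Total seconds to the label: (0 × 3600 + 21 × 60 + 51) = 1311.
Frame index = 1311 × 60 + 16 = 78676.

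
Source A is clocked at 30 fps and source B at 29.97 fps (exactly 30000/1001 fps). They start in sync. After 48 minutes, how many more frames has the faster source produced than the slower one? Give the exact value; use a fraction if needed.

86400/1001 frames

48 min = 2880 s.
A emits 30 × 2880 = 86400 frames; B emits 30000/1001 × 2880 = 86400000/1001.
Difference = 86400/1001 frames (≈ 86.3137); B is behind A.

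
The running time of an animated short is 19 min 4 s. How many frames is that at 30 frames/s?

34320 frames

19 min 4 s = 1144 s.
Frames = 1144 × 30 = 34320.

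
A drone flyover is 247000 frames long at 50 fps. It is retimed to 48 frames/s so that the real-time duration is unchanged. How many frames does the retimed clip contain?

Target frames = source frames × (target rate / source rate) = 247000 × (48)/(50) = 247000 × 24/25 = 237120.

237120 frames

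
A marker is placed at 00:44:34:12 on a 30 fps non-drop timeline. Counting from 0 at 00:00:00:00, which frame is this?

Total seconds to the label: (0 × 3600 + 44 × 60 + 34) = 2674.
Frame index = 2674 × 30 + 12 = 80232.

frame 80232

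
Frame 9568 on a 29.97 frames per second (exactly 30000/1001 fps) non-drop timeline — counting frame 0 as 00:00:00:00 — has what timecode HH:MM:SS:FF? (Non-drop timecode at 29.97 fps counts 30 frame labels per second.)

9568 ÷ 30 = 318 full seconds, remainder 28 frames.
318 s = 0 h 5 min 18 s.
Timecode: 00:05:18:28.

00:05:18:28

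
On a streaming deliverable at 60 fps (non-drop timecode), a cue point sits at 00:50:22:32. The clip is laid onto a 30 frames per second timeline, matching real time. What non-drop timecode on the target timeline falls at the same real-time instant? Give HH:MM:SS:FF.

00:50:22:16

Source frame index: (0×3600 + 50×60 + 22) × 60 + 32 = 181352.
Real time: 181352 / (60) = 45338/15 s.
Target frame: (45338/15) × (30) = 90676.
At 30 labels/s: frame 90676 → 00:50:22:16.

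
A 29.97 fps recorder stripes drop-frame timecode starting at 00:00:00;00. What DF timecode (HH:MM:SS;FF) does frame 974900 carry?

09:02:09;06

Ten DF minutes hold 17982 frames, so frame 974900 lies in block 54 (frames 971028–989009) with 3872 frames into that block.
The block's first minute is 1800 frames and the rest 1798 each; 3872 frames reaches minute 2, so 54 × 18 + 2 × 2 = 976 labels have been skipped so far.
Adding those back, label number 974900 + 976 = 975876 at 30 labels/s is 32529 s + 6 f = 9 h 2 min 9 s frame 6, i.e. 09:02:09;06.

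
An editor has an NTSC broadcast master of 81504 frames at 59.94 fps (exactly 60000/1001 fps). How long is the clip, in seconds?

Running time = 81504 / (60000/1001) = 1359.7584 s.

1359.7584 seconds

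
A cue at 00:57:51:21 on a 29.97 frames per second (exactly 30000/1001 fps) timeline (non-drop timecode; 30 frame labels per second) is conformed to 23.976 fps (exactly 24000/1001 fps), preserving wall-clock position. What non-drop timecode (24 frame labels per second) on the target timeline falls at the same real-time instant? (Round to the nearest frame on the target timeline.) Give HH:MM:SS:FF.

00:57:51:17

Source frame index: (0×3600 + 57×60 + 51) × 30 + 21 = 104151.
Real time: 104151 / (30000/1001) = 34751717/10000 s.
Target frame: (34751717/10000) × (24000/1001) = 416604/5 ≈ 83320.800 → 83321.
At 24 labels/s: frame 83321 → 00:57:51:17.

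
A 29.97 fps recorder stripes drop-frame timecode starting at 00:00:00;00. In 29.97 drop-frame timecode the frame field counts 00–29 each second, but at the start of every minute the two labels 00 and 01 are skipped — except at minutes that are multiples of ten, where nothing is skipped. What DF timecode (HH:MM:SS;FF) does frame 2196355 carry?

Ten DF minutes hold 17982 frames, so frame 2196355 lies in block 122 (frames 2193804–2211785) with 2551 frames into that block.
The block's first minute is 1800 frames and the rest 1798 each; 2551 frames reaches minute 1, so 122 × 18 + 1 × 2 = 2198 labels have been skipped so far.
Adding those back, label number 2196355 + 2198 = 2198553 at 30 labels/s is 73285 s + 3 f = 20 h 21 min 25 s frame 3, i.e. 20:21:25;03.

20:21:25;03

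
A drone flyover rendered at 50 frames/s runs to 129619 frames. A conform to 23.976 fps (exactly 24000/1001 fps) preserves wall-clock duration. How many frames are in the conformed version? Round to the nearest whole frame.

Frames at target rate = 129619 × (24000/1001) / (50) = 8888160/143 ≈ 62154.965.
Nearest whole frame: 62155.

62155 frames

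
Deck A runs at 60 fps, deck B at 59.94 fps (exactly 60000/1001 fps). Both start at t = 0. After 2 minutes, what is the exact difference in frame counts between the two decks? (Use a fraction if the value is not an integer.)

7200/1001 frames

2 min = 120 s.
A emits 60 × 120 = 7200 frames; B emits 60000/1001 × 120 = 7200000/1001.
Difference = 7200/1001 frames (≈ 7.1928); B is behind A.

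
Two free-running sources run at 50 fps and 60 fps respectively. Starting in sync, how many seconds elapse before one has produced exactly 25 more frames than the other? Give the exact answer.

The gap grows by |60 − 50| = 10 frames per second.
Time for a 25-frame gap: 25 ÷ (10) = 2.5 s.

2.5 seconds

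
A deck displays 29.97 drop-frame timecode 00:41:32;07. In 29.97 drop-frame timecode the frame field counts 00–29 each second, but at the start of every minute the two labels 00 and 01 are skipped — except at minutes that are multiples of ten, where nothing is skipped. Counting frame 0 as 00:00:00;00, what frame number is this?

Complete 10-minute blocks: 4, each 17982 frames → 71928.
Remaining 1 whole minute in the current block: 1800 + 0 × 1798 = 1800 frames.
Within the current minute: 32 × 30 + 7 − 2 = 965 (labels ;00/;01 skipped at this minute). Total = 71928 + 1800 + 965 = 74693.

74693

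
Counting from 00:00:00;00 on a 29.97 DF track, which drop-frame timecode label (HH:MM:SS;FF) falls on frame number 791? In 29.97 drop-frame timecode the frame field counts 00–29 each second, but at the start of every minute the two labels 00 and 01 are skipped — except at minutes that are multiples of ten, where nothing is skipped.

00:00:26;11

Ten DF minutes hold 17982 frames, so frame 791 lies in block 0 (frames 0–17981) with 791 frames into that block.
The block's first minute is 1800 frames and the rest 1798 each; 791 frames reaches minute 0, so 0 × 18 + 0 × 2 = 0 labels have been skipped so far.
Adding those back, label number 791 + 0 = 791 at 30 labels/s is 26 s + 11 f = 0 h 0 min 26 s frame 11, i.e. 00:00:26;11.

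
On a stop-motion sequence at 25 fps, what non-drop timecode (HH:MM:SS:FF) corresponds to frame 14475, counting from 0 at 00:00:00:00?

00:09:39:00

14475 ÷ 25 = 579 full seconds, remainder 0 frames.
579 s = 0 h 9 min 39 s.
Timecode: 00:09:39:00.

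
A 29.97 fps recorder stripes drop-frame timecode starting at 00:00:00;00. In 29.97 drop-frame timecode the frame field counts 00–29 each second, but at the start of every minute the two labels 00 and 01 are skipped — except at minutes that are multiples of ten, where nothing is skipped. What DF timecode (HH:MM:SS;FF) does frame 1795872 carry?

Ten DF minutes hold 17982 frames, so frame 1795872 lies in block 99 (frames 1780218–1798199) with 15654 frames into that block.
The block's first minute is 1800 frames and the rest 1798 each; 15654 frames reaches minute 8, so 99 × 18 + 8 × 2 = 1798 labels have been skipped so far.
Adding those back, label number 1795872 + 1798 = 1797670 at 30 labels/s is 59922 s + 10 f = 16 h 38 min 42 s frame 10, i.e. 16:38:42;10.

16:38:42;10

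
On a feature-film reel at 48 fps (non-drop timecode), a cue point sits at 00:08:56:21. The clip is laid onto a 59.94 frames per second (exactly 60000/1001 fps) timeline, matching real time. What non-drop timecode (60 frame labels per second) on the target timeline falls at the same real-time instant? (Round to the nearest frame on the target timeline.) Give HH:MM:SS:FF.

Source frame index: (0×3600 + 8×60 + 56) × 48 + 21 = 25749.
Real time: 25749 / (48) = 8583/16 s.
Target frame: (8583/16) × (60000/1001) = 32186250/1001 ≈ 32154.096 → 32154.
At 60 labels/s: frame 32154 → 00:08:55:54.

00:08:55:54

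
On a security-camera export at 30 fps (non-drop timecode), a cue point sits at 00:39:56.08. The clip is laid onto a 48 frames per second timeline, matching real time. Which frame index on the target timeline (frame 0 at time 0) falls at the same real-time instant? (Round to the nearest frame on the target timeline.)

Source frame index: (0×3600 + 39×60 + 56) × 30 + 8 = 71888.
Real time: 71888 / (30) = 35944/15 s.
Target frame: (35944/15) × (48) = 575104/5 ≈ 115020.800 → 115021.

frame 115021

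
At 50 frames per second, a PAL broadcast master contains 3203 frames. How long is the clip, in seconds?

Running time = 3203 / (50) = 64.06 s.

64.06 seconds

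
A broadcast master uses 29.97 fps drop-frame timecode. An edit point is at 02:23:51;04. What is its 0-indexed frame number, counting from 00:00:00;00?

258676

Complete 10-minute blocks: 14, each 17982 frames → 251748.
Remaining 3 whole minutes in the current block: 1800 + 2 × 1798 = 5396 frames.
Within the current minute: 51 × 30 + 4 − 2 = 1532 (labels ;00/;01 skipped at this minute). Total = 251748 + 5396 + 1532 = 258676.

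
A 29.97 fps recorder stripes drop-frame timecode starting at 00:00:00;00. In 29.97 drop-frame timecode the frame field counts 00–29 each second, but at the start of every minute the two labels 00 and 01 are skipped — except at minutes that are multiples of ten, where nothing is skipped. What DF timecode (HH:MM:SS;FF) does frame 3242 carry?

00:01:48;04

Each 10-minute DF block holds 10 × 60 × 30 − 9 × 2 = 17982 frames. 3242 ÷ 17982 → 0 full blocks, remainder 3242.
Within the partial block the first minute is 1800 frames and each further minute 1798, so 1 further minute boundary passed. Total skipped labels = 18 × 0 + 2 × 1 = 2.
Non-drop label index = 3242 + 2 = 3244; at 30 labels/s that is 00:01:48:04, i.e. DF 00:01:48;04.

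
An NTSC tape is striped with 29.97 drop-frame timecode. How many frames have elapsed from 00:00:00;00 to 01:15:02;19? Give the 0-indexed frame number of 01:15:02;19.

As if non-drop at 30 labels/s: (1 × 3600 + 15 × 60 + 2) × 30 + 19 = 135079.
Minute boundaries passed: 75; those not divisible by 10: 75 − 7 = 68; dropped labels = 2 × 68 = 136.
Actual frame index = 135079 − 136 = 134943.

134943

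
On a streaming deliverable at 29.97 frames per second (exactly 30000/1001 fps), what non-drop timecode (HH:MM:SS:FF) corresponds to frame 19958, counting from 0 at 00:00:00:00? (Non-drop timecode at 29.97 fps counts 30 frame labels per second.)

00:11:05:08

19958 ÷ 30 = 665 full seconds, remainder 8 frames.
665 s = 0 h 11 min 5 s.
Timecode: 00:11:05:08.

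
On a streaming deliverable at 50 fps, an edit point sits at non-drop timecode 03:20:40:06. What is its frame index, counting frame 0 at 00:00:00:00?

Total seconds to the label: (3 × 3600 + 20 × 60 + 40) = 12040.
Frame index = 12040 × 50 + 6 = 602006.

602006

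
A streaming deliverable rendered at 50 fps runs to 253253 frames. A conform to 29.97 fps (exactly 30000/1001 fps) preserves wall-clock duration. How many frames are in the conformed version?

Target frames = source frames × (target rate / source rate) = 253253 × (30000/1001)/(50) = 253253 × 600/1001 = 151800.

151800 frames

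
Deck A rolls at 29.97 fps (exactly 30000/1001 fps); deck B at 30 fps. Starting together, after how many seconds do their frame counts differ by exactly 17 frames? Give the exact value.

The gap grows by |30 − 30000/1001| = 30/1001 frames per second.
Time for a 17-frame gap: 17 ÷ (30/1001) = 17017/30 s.

17017/30 seconds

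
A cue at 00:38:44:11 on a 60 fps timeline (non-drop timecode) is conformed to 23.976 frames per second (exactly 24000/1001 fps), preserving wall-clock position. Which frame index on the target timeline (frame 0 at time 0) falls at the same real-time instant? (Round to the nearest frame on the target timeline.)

Source frame index: (0×3600 + 38×60 + 44) × 60 + 11 = 139451.
Real time: 139451 / (60) = 139451/60 s.
Target frame: (139451/60) × (24000/1001) = 4290800/77 ≈ 55724.675 → 55725.

frame 55725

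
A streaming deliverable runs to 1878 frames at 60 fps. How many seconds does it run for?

Running time = 1878 / (60) = 31.3 s.

31.3 seconds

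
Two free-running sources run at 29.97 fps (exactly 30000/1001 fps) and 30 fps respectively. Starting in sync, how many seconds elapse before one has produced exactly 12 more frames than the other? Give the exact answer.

400.4 seconds

The gap grows by |30 − 30000/1001| = 30/1001 frames per second.
Time for a 12-frame gap: 12 ÷ (30/1001) = 400.4 s.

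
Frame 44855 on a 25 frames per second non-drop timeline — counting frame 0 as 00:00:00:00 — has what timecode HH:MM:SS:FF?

44855 ÷ 25 = 1794 full seconds, remainder 5 frames.
1794 s = 0 h 29 min 54 s.
Timecode: 00:29:54:05.

00:29:54:05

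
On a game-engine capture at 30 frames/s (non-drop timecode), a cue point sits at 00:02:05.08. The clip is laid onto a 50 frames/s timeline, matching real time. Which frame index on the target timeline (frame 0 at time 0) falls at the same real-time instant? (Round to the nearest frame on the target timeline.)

frame 6263

Source frame index: (0×3600 + 2×60 + 5) × 30 + 8 = 3758.
Real time: 3758 / (30) = 1879/15 s.
Target frame: (1879/15) × (50) = 18790/3 ≈ 6263.333 → 6263.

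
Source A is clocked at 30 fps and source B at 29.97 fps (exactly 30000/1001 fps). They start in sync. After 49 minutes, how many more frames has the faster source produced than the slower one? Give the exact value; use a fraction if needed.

49 min = 2940 s.
A emits 30 × 2940 = 88200 frames; B emits 30000/1001 × 2940 = 12600000/143.
Difference = 12600/143 frames (≈ 88.1119); B is behind A.

12600/143 frames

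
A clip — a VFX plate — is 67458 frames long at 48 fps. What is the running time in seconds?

Running time = 67458 / (48) = 1405.375 s.

1405.375 seconds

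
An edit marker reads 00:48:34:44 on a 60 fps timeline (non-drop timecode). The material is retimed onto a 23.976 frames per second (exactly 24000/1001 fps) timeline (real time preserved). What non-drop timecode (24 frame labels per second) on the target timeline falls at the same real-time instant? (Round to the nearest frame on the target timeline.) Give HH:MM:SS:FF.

Source frame index: (0×3600 + 48×60 + 34) × 60 + 44 = 174884.
Real time: 174884 / (60) = 43721/15 s.
Target frame: (43721/15) × (24000/1001) = 69953600/1001 ≈ 69883.716 → 69884.
At 24 labels/s: frame 69884 → 00:48:31:20.

00:48:31:20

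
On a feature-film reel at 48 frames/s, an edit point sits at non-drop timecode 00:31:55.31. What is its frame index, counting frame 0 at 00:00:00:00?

frame 91951

Total seconds to the label: (0 × 3600 + 31 × 60 + 55) = 1915.
Frame index = 1915 × 48 + 31 = 91951.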